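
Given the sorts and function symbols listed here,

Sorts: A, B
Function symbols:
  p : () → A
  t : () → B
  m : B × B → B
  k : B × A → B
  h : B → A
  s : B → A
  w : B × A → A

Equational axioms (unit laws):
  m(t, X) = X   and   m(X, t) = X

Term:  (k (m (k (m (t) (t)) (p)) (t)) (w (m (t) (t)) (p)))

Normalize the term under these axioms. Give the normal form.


1. (k (m (k (m (t) (t)) (p)) (t)) (w (m (t) (t)) (p)))  →  (k (k (m (t) (t)) (p)) (w (m (t) (t)) (p)))
2. (k (k (m (t) (t)) (p)) (w (m (t) (t)) (p)))  →  (k (k (t) (p)) (w (m (t) (t)) (p)))
3. (k (k (t) (p)) (w (m (t) (t)) (p)))  →  (k (k (t) (p)) (w (t) (p)))

normal form = (k (k (t) (p)) (w (t) (p)))


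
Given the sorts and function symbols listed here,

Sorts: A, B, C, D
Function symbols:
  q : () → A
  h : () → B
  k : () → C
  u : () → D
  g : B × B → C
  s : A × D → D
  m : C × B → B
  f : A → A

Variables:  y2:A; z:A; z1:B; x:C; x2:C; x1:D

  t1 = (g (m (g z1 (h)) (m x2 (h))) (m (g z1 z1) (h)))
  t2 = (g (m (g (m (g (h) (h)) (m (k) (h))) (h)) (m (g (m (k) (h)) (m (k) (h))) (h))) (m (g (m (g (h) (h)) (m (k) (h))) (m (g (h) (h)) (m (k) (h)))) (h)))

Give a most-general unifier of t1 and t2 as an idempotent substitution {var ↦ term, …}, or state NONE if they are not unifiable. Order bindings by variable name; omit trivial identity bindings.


{x2 ↦ (g (m (k) (h)) (m (k) (h))), z1 ↦ (m (g (h) (h)) (m (k) (h)))}


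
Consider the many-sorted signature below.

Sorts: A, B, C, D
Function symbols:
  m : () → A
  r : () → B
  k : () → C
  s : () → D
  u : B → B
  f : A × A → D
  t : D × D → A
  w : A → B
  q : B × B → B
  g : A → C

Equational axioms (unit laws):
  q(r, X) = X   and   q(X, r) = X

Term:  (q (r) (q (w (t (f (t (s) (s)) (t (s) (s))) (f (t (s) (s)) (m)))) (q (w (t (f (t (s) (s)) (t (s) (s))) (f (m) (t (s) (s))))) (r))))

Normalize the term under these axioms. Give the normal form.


1. (q (r) (q (w (t (f (t (s) (s)) (t (s) (s))) (f (t (s) (s)) (m)))) (q (w (t (f (t (s) (s)) (t (s) (s))) (f (m) (t (s) (s))))) (r))))  →  (q (w (t (f (t (s) (s)) (t (s) (s))) (f (t (s) (s)) (m)))) (q (w (t (f (t (s) (s)) (t (s) (s))) (f (m) (t (s) (s))))) (r)))
2. (q (w (t (f (t (s) (s)) (t (s) (s))) (f (t (s) (s)) (m)))) (q (w (t (f (t (s) (s)) (t (s) (s))) (f (m) (t (s) (s))))) (r)))  →  (q (w (t (f (t (s) (s)) (t (s) (s))) (f (t (s) (s)) (m)))) (w (t (f (t (s) (s)) (t (s) (s))) (f (m) (t (s) (s))))))

normal form = (q (w (t (f (t (s) (s)) (t (s) (s))) (f (t (s) (s)) (m)))) (w (t (f (t (s) (s)) (t (s) (s))) (f (m) (t (s) (s))))))


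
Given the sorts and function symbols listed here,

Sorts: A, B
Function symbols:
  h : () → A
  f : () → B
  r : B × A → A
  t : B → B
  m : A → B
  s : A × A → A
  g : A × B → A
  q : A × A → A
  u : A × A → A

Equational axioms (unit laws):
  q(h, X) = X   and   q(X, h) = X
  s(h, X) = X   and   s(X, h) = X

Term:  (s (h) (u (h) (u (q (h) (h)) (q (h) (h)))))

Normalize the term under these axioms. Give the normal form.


1. (s (h) (u (h) (u (q (h) (h)) (q (h) (h)))))  →  (u (h) (u (q (h) (h)) (q (h) (h))))
2. (u (h) (u (q (h) (h)) (q (h) (h))))  →  (u (h) (u (h) (q (h) (h))))
3. (u (h) (u (h) (q (h) (h))))  →  (u (h) (u (h) (h)))

normal form = (u (h) (u (h) (h)))


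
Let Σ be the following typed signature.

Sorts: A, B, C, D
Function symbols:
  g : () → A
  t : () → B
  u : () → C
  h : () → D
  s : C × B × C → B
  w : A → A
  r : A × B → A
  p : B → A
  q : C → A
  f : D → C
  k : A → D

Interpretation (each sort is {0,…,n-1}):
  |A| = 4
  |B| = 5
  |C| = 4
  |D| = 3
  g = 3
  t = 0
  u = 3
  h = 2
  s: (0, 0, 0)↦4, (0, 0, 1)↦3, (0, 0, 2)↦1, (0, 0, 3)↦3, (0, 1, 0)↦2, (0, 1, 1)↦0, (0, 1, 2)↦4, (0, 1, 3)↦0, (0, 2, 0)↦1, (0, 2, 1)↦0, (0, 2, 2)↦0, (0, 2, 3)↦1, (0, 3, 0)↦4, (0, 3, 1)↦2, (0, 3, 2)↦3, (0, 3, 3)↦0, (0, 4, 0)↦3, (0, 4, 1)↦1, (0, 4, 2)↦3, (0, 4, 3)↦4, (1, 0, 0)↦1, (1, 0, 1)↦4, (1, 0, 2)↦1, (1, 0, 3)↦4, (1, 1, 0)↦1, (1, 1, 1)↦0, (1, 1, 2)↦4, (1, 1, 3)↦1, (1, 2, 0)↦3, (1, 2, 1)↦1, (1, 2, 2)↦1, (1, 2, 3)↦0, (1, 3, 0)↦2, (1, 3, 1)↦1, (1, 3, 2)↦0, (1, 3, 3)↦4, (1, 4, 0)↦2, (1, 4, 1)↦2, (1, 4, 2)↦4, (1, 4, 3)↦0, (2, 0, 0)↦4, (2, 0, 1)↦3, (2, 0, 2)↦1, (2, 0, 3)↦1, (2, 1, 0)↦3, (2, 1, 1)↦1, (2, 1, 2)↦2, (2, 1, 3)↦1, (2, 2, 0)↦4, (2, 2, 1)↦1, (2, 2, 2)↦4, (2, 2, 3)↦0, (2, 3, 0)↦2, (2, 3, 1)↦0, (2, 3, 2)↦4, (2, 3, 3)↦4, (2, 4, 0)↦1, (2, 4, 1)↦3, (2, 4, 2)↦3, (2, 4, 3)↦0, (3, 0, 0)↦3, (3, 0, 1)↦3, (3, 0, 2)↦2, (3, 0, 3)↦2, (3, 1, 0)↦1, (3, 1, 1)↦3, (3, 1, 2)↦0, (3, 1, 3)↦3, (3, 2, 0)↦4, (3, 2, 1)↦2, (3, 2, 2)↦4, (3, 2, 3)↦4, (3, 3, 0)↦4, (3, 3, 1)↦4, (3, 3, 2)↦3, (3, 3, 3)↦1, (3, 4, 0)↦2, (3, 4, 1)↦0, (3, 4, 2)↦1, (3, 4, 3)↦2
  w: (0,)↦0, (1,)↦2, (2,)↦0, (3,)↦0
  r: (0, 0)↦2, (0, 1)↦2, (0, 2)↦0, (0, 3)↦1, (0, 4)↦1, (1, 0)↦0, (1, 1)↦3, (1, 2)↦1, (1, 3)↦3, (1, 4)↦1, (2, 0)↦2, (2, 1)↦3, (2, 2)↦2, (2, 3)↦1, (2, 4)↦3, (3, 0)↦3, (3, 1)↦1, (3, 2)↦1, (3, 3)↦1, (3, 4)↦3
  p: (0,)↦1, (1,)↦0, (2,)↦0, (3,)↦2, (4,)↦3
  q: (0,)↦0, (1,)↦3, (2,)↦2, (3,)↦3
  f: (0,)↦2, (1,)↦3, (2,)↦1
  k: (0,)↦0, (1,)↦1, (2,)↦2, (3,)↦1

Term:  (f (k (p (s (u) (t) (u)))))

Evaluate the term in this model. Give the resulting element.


  u = 3
  t = 0
  u = 3
  (s (u) (t) (u)) = s(3, 0, 3) = 2
  (p (s (u) (t) (u))) = p(2,) = 0
  (k (p (s (u) (t) (u)))) = k(0,) = 0
  (f (k (p (s (u) (t) (u))))) = f(0,) = 2

value = 2


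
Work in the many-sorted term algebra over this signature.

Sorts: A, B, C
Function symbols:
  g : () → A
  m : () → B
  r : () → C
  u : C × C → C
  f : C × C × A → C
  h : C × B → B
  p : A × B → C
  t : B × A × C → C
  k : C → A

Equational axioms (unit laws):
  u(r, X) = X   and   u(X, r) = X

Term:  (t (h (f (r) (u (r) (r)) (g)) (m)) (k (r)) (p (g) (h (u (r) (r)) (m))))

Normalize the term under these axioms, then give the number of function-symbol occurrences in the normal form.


size = 14

1. (t (h (f (r) (u (r) (r)) (g)) (m)) (k (r)) (p (g) (h (u (r) (r)) (m))))  →  (t (h (f (r) (r) (g)) (m)) (k (r)) (p (g) (h (u (r) (r)) (m))))
2. (t (h (f (r) (r) (g)) (m)) (k (r)) (p (g) (h (u (r) (r)) (m))))  →  (t (h (f (r) (r) (g)) (m)) (k (r)) (p (g) (h (r) (m))))
normal form: (t (h (f (r) (r) (g)) (m)) (k (r)) (p (g) (h (r) (m))))


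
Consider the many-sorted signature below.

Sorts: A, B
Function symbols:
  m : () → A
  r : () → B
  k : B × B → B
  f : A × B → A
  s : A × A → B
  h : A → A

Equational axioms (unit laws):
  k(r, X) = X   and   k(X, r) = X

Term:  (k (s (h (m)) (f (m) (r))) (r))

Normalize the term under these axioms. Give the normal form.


1. (k (s (h (m)) (f (m) (r))) (r))  →  (s (h (m)) (f (m) (r)))

normal form = (s (h (m)) (f (m) (r)))


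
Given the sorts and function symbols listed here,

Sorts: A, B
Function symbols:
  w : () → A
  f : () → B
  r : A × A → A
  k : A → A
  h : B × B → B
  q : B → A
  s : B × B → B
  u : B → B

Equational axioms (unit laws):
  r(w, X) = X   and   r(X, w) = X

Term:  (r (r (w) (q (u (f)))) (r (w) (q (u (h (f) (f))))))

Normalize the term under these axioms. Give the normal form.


normal form = (r (q (u (f))) (q (u (h (f) (f)))))

1. (r (r (w) (q (u (f)))) (r (w) (q (u (h (f) (f))))))  →  (r (q (u (f))) (r (w) (q (u (h (f) (f))))))
2. (r (q (u (f))) (r (w) (q (u (h (f) (f))))))  →  (r (q (u (f))) (q (u (h (f) (f)))))


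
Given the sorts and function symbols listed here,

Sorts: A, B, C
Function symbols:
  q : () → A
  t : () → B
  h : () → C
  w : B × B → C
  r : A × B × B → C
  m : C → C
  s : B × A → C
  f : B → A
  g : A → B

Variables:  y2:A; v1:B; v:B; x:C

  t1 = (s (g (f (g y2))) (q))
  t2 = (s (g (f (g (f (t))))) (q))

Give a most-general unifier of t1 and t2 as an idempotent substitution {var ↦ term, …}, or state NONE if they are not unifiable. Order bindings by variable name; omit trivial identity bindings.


{y2 ↦ (f (t))}


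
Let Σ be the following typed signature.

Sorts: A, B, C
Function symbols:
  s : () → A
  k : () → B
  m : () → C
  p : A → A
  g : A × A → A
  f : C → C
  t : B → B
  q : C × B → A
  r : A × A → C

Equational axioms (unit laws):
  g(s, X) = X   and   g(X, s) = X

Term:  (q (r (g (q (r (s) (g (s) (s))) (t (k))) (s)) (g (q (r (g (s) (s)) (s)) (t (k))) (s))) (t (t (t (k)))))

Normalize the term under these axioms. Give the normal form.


normal form = (q (r (q (r (s) (s)) (t (k))) (q (r (s) (s)) (t (k)))) (t (t (t (k)))))

1. (q (r (g (q (r (s) (g (s) (s))) (t (k))) (s)) (g (q (r (g (s) (s)) (s)) (t (k))) (s))) (t (t (t (k)))))  →  (q (r (q (r (s) (g (s) (s))) (t (k))) (g (q (r (g (s) (s)) (s)) (t (k))) (s))) (t (t (t (k)))))
2. (q (r (q (r (s) (g (s) (s))) (t (k))) (g (q (r (g (s) (s)) (s)) (t (k))) (s))) (t (t (t (k)))))  →  (q (r (q (r (s) (s)) (t (k))) (g (q (r (g (s) (s)) (s)) (t (k))) (s))) (t (t (t (k)))))
3. (q (r (q (r (s) (s)) (t (k))) (g (q (r (g (s) (s)) (s)) (t (k))) (s))) (t (t (t (k)))))  →  (q (r (q (r (s) (s)) (t (k))) (q (r (g (s) (s)) (s)) (t (k)))) (t (t (t (k)))))
4. (q (r (q (r (s) (s)) (t (k))) (q (r (g (s) (s)) (s)) (t (k)))) (t (t (t (k)))))  →  (q (r (q (r (s) (s)) (t (k))) (q (r (s) (s)) (t (k)))) (t (t (t (k)))))


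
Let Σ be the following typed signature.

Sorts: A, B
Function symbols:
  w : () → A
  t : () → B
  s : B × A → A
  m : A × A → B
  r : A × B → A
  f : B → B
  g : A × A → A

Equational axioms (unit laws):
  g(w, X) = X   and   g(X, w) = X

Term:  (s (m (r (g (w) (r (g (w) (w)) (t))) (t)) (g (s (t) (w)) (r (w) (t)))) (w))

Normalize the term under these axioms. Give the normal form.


1. (s (m (r (g (w) (r (g (w) (w)) (t))) (t)) (g (s (t) (w)) (r (w) (t)))) (w))  →  (s (m (r (r (g (w) (w)) (t)) (t)) (g (s (t) (w)) (r (w) (t)))) (w))
2. (s (m (r (r (g (w) (w)) (t)) (t)) (g (s (t) (w)) (r (w) (t)))) (w))  →  (s (m (r (r (w) (t)) (t)) (g (s (t) (w)) (r (w) (t)))) (w))

normal form = (s (m (r (r (w) (t)) (t)) (g (s (t) (w)) (r (w) (t)))) (w))


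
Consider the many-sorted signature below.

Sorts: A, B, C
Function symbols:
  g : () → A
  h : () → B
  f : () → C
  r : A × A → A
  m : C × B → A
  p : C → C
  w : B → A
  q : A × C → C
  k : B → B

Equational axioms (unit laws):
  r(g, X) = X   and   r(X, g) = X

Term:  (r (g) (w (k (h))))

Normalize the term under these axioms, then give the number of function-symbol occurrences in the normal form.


1. (r (g) (w (k (h))))  →  (w (k (h)))
normal form: (w (k (h)))

size = 3


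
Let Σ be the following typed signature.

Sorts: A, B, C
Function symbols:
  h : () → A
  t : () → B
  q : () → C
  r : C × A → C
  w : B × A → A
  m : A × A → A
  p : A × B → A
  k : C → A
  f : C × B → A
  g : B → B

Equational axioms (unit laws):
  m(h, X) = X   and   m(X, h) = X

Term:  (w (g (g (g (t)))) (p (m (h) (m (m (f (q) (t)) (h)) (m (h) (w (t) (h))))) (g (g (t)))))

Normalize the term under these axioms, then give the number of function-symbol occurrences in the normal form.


1. (w (g (g (g (t)))) (p (m (h) (m (m (f (q) (t)) (h)) (m (h) (w (t) (h))))) (g (g (t)))))  →  (w (g (g (g (t)))) (p (m (m (f (q) (t)) (h)) (m (h) (w (t) (h)))) (g (g (t)))))
2. (w (g (g (g (t)))) (p (m (m (f (q) (t)) (h)) (m (h) (w (t) (h)))) (g (g (t)))))  →  (w (g (g (g (t)))) (p (m (f (q) (t)) (m (h) (w (t) (h)))) (g (g (t)))))
3. (w (g (g (g (t)))) (p (m (f (q) (t)) (m (h) (w (t) (h)))) (g (g (t)))))  →  (w (g (g (g (t)))) (p (m (f (q) (t)) (w (t) (h))) (g (g (t)))))
normal form: (w (g (g (g (t)))) (p (m (f (q) (t)) (w (t) (h))) (g (g (t)))))

size = 16


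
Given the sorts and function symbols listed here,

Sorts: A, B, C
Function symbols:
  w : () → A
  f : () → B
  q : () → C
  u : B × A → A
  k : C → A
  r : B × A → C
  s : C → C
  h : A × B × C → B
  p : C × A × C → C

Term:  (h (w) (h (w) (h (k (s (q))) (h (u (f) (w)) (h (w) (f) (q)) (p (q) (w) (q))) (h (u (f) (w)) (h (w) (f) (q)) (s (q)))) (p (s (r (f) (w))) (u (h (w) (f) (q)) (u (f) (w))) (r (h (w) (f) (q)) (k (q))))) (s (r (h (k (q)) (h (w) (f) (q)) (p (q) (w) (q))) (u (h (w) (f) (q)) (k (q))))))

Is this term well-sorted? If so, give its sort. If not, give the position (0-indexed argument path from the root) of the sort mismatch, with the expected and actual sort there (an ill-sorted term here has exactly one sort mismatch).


ill-sorted at position [1, 1, 2]: expected C, got B

  (w) : A
    (w) : A
          (q) : C
        (s (q)) : C
      (k (s (q))) : A
          (f) : B
          (w) : A
        (u (f) (w)) : A
          (w) : A
          (f) : B
          (q) : C
        (h (w) (f) (q)) : B
          (q) : C
          (w) : A
          (q) : C
        (p (q) (w) (q)) : C
      (h (u (f) (w)) (h (w) (f) (q)) (p (q) (w) (q))) : B
          (f) : B
          (w) : A
        (u (f) (w)) : A
          (w) : A
          (f) : B
          (q) : C
        (h (w) (f) (q)) : B
          (q) : C
        (s (q)) : C
      (h (u (f) (w)) (h (w) (f) (q)) (s (q))) : B
    (h (k (s (q))) (h (u (f) (w)) (h (w) (f) (q)) (p (q) (w) (q))) (h (u (f) (w)) (h (w) (f) (q)) (s (q)))) : ✗ arg 2 at [1, 1, 2] has sort B, expected C
          (f) : B
          (w) : A
        (r (f) (w)) : C
      (s (r (f) (w))) : C
          (w) : A
          (f) : B
          (q) : C
        (h (w) (f) (q)) : B
          (f) : B
          (w) : A
        (u (f) (w)) : A
      (u (h (w) (f) (q)) (u (f) (w))) : A
          (w) : A
          (f) : B
          (q) : C
        (h (w) (f) (q)) : B
          (q) : C
        (k (q)) : A
      (r (h (w) (f) (q)) (k (q))) : C
    (p (s (r (f) (w))) (u (h (w) (f) (q)) (u (f) (w))) (r (h (w) (f) (q)) (k (q)))) : C
          (q) : C
        (k (q)) : A
          (w) : A
          (f) : B
          (q) : C
        (h (w) (f) (q)) : B
          (q) : C
          (w) : A
          (q) : C
        (p (q) (w) (q)) : C
      (h (k (q)) (h (w) (f) (q)) (p (q) (w) (q))) : B
          (w) : A
          (f) : B
          (q) : C
        (h (w) (f) (q)) : B
          (q) : C
        (k (q)) : A
      (u (h (w) (f) (q)) (k (q))) : A
    (r (h (k (q)) (h (w) (f) (q)) (p (q) (w) (q))) (u (h (w) (f) (q)) (k (q)))) : C
  (s (r (h (k (q)) (h (w) (f) (q)) (p (q) (w) (q))) (u (h (w) (f) (q)) (k (q))))) : C


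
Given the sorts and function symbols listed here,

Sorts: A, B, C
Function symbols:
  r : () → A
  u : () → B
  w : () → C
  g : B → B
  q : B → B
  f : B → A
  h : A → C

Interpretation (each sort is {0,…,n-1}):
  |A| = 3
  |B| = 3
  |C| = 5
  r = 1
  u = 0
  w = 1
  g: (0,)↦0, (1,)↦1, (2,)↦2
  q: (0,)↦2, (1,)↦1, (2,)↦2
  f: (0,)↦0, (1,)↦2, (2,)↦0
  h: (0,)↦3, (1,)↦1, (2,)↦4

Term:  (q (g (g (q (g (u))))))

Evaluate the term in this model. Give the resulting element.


  u = 0
  (g (u)) = g(0,) = 0
  (q (g (u))) = q(0,) = 2
  (g (q (g (u)))) = g(2,) = 2
  (g (g (q (g (u))))) = g(2,) = 2
  (q (g (g (q (g (u)))))) = q(2,) = 2

value = 2


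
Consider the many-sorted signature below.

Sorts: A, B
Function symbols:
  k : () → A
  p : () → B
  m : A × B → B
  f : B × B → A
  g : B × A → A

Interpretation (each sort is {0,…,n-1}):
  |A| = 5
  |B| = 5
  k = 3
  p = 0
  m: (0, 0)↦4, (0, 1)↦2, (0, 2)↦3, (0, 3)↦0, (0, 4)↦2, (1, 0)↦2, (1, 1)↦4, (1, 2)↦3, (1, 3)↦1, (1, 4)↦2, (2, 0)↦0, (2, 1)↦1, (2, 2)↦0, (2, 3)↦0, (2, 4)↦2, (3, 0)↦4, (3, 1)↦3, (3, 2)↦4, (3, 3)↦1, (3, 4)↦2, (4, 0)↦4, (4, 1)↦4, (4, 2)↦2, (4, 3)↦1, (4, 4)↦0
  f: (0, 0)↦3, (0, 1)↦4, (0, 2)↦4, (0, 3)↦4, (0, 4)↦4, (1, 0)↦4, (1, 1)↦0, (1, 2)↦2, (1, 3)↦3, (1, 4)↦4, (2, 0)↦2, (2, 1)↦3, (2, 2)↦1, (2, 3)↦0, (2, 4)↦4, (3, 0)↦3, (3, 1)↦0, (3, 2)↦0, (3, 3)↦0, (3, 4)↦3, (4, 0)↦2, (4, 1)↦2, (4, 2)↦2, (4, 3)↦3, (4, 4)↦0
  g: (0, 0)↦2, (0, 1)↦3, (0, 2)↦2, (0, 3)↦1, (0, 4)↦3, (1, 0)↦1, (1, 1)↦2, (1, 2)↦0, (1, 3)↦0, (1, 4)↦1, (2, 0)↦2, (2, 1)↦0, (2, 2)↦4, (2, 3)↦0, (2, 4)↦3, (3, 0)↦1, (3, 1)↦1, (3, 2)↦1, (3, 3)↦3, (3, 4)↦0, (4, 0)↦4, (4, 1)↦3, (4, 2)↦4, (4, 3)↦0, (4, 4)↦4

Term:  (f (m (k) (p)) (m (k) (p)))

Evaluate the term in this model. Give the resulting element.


  k = 3
  p = 0
  (m (k) (p)) = m(3, 0) = 4
  k = 3
  p = 0
  (m (k) (p)) = m(3, 0) = 4
  (f (m (k) (p)) (m (k) (p))) = f(4, 4) = 0

value = 0


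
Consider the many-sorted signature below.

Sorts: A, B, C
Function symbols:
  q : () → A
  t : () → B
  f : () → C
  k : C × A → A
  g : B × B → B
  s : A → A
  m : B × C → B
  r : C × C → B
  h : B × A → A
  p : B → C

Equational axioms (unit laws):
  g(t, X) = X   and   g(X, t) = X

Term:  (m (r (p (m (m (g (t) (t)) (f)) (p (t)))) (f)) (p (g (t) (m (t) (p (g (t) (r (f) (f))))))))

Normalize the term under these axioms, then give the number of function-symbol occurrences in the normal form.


1. (m (r (p (m (m (g (t) (t)) (f)) (p (t)))) (f)) (p (g (t) (m (t) (p (g (t) (r (f) (f))))))))  →  (m (r (p (m (m (t) (f)) (p (t)))) (f)) (p (g (t) (m (t) (p (g (t) (r (f) (f))))))))
2. (m (r (p (m (m (t) (f)) (p (t)))) (f)) (p (g (t) (m (t) (p (g (t) (r (f) (f))))))))  →  (m (r (p (m (m (t) (f)) (p (t)))) (f)) (p (m (t) (p (g (t) (r (f) (f)))))))
3. (m (r (p (m (m (t) (f)) (p (t)))) (f)) (p (m (t) (p (g (t) (r (f) (f)))))))  →  (m (r (p (m (m (t) (f)) (p (t)))) (f)) (p (m (t) (p (r (f) (f))))))
normal form: (m (r (p (m (m (t) (f)) (p (t)))) (f)) (p (m (t) (p (r (f) (f))))))

size = 17


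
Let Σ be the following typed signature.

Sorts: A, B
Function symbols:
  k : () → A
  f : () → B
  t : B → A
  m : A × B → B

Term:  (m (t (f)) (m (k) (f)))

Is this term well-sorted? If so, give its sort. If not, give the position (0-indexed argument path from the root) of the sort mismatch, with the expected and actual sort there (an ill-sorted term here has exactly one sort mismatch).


    (f) : B
  (t (f)) : A
    (k) : A
    (f) : B
  (m (k) (f)) : B
(m (t (f)) (m (k) (f))) : B

well-sorted; sort = B


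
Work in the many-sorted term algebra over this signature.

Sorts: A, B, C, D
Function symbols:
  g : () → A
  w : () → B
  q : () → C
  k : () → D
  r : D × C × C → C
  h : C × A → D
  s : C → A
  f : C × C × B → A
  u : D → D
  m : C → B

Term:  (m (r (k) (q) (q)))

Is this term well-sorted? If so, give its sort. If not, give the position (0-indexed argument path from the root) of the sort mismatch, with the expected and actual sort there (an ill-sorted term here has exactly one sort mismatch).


well-sorted; sort = B

    (k) : D
    (q) : C
    (q) : C
  (r (k) (q) (q)) : C
(m (r (k) (q) (q))) : B


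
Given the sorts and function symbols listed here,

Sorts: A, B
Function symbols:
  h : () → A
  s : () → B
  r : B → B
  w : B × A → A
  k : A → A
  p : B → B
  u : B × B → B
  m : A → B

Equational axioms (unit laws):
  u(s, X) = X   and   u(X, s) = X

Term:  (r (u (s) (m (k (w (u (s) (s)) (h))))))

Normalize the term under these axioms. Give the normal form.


normal form = (r (m (k (w (s) (h)))))

1. (r (u (s) (m (k (w (u (s) (s)) (h))))))  →  (r (m (k (w (u (s) (s)) (h)))))
2. (r (m (k (w (u (s) (s)) (h)))))  →  (r (m (k (w (s) (h)))))


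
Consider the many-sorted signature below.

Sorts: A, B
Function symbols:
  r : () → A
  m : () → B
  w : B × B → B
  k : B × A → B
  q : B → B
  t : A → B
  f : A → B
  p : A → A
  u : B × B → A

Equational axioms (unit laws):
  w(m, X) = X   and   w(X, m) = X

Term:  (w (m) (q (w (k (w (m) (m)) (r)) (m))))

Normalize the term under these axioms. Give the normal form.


normal form = (q (k (m) (r)))

1. (w (m) (q (w (k (w (m) (m)) (r)) (m))))  →  (q (w (k (w (m) (m)) (r)) (m)))
2. (q (w (k (w (m) (m)) (r)) (m)))  →  (q (k (w (m) (m)) (r)))
3. (q (k (w (m) (m)) (r)))  →  (q (k (m) (r)))


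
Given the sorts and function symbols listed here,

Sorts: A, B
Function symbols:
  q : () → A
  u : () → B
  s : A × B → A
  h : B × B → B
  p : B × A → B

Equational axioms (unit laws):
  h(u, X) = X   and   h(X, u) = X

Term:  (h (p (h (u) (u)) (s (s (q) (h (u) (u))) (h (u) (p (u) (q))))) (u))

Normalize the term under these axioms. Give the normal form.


1. (h (p (h (u) (u)) (s (s (q) (h (u) (u))) (h (u) (p (u) (q))))) (u))  →  (p (h (u) (u)) (s (s (q) (h (u) (u))) (h (u) (p (u) (q)))))
2. (p (h (u) (u)) (s (s (q) (h (u) (u))) (h (u) (p (u) (q)))))  →  (p (u) (s (s (q) (h (u) (u))) (h (u) (p (u) (q)))))
3. (p (u) (s (s (q) (h (u) (u))) (h (u) (p (u) (q)))))  →  (p (u) (s (s (q) (u)) (h (u) (p (u) (q)))))
4. (p (u) (s (s (q) (u)) (h (u) (p (u) (q)))))  →  (p (u) (s (s (q) (u)) (p (u) (q))))

normal form = (p (u) (s (s (q) (u)) (p (u) (q))))


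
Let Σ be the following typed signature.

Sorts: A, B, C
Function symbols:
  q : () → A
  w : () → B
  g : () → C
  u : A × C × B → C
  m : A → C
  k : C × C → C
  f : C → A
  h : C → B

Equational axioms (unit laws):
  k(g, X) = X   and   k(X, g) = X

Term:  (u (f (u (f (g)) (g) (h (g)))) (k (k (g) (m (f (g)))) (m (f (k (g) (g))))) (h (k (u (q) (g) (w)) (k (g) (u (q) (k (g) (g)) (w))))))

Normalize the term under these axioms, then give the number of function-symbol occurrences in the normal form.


size = 25

1. (u (f (u (f (g)) (g) (h (g)))) (k (k (g) (m (f (g)))) (m (f (k (g) (g))))) (h (k (u (q) (g) (w)) (k (g) (u (q) (k (g) (g)) (w))))))  →  (u (f (u (f (g)) (g) (h (g)))) (k (m (f (g))) (m (f (k (g) (g))))) (h (k (u (q) (g) (w)) (k (g) (u (q) (k (g) (g)) (w))))))
2. (u (f (u (f (g)) (g) (h (g)))) (k (m (f (g))) (m (f (k (g) (g))))) (h (k (u (q) (g) (w)) (k (g) (u (q) (k (g) (g)) (w))))))  →  (u (f (u (f (g)) (g) (h (g)))) (k (m (f (g))) (m (f (g)))) (h (k (u (q) (g) (w)) (k (g) (u (q) (k (g) (g)) (w))))))
3. (u (f (u (f (g)) (g) (h (g)))) (k (m (f (g))) (m (f (g)))) (h (k (u (q) (g) (w)) (k (g) (u (q) (k (g) (g)) (w))))))  →  (u (f (u (f (g)) (g) (h (g)))) (k (m (f (g))) (m (f (g)))) (h (k (u (q) (g) (w)) (u (q) (k (g) (g)) (w)))))
4. (u (f (u (f (g)) (g) (h (g)))) (k (m (f (g))) (m (f (g)))) (h (k (u (q) (g) (w)) (u (q) (k (g) (g)) (w)))))  →  (u (f (u (f (g)) (g) (h (g)))) (k (m (f (g))) (m (f (g)))) (h (k (u (q) (g) (w)) (u (q) (g) (w)))))
normal form: (u (f (u (f (g)) (g) (h (g)))) (k (m (f (g))) (m (f (g)))) (h (k (u (q) (g) (w)) (u (q) (g) (w)))))


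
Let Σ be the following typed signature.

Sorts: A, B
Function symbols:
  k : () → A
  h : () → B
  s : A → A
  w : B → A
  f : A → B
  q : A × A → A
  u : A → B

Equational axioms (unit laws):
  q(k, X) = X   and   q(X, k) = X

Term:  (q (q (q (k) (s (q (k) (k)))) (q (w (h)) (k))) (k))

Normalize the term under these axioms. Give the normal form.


normal form = (q (s (k)) (w (h)))

1. (q (q (q (k) (s (q (k) (k)))) (q (w (h)) (k))) (k))  →  (q (q (k) (s (q (k) (k)))) (q (w (h)) (k)))
2. (q (q (k) (s (q (k) (k)))) (q (w (h)) (k)))  →  (q (s (q (k) (k))) (q (w (h)) (k)))
3. (q (s (q (k) (k))) (q (w (h)) (k)))  →  (q (s (k)) (q (w (h)) (k)))
4. (q (s (k)) (q (w (h)) (k)))  →  (q (s (k)) (w (h)))


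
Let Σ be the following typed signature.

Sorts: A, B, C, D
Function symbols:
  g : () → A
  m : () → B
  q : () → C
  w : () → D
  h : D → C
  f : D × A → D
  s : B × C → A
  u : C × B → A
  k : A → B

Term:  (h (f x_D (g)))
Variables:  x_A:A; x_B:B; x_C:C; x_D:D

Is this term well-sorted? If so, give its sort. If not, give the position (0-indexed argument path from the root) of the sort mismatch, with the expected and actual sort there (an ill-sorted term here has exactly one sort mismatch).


well-sorted; sort = C

    x_D : D
    (g) : A
  (f x_D (g)) : D
(h (f x_D (g))) : C


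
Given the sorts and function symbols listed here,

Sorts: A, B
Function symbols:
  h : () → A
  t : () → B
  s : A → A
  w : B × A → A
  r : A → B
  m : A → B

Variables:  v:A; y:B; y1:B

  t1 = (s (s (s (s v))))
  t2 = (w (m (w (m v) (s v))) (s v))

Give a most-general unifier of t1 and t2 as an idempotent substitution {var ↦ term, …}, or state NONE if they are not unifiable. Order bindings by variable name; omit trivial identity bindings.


head clash or occurs-check failure — not unifiable

NONE (not unifiable)


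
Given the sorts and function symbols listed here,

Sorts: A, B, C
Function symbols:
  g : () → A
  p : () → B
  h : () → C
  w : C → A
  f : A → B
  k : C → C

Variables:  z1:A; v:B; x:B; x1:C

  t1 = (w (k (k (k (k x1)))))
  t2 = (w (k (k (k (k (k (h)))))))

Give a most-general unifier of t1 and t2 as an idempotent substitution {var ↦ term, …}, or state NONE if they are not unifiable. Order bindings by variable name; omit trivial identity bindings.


{x1 ↦ (k (h))}


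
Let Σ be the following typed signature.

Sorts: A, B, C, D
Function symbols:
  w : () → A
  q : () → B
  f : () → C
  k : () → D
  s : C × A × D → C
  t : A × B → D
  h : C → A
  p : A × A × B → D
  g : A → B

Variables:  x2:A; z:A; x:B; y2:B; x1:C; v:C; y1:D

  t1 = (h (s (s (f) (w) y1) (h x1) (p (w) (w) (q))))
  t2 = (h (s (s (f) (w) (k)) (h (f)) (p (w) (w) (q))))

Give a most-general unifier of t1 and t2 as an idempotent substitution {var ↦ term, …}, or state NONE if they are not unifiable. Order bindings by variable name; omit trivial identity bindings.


{x1 ↦ (f), y1 ↦ (k)}


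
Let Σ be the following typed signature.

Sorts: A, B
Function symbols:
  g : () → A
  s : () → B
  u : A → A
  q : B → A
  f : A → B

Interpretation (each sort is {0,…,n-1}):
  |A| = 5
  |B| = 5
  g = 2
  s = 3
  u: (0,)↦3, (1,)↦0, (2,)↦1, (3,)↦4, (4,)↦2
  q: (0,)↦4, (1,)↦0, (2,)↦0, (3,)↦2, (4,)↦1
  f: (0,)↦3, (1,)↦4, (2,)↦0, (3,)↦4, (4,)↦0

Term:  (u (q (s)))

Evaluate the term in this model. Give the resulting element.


value = 1

  s = 3
  (q (s)) = q(3,) = 2
  (u (q (s))) = u(2,) = 1


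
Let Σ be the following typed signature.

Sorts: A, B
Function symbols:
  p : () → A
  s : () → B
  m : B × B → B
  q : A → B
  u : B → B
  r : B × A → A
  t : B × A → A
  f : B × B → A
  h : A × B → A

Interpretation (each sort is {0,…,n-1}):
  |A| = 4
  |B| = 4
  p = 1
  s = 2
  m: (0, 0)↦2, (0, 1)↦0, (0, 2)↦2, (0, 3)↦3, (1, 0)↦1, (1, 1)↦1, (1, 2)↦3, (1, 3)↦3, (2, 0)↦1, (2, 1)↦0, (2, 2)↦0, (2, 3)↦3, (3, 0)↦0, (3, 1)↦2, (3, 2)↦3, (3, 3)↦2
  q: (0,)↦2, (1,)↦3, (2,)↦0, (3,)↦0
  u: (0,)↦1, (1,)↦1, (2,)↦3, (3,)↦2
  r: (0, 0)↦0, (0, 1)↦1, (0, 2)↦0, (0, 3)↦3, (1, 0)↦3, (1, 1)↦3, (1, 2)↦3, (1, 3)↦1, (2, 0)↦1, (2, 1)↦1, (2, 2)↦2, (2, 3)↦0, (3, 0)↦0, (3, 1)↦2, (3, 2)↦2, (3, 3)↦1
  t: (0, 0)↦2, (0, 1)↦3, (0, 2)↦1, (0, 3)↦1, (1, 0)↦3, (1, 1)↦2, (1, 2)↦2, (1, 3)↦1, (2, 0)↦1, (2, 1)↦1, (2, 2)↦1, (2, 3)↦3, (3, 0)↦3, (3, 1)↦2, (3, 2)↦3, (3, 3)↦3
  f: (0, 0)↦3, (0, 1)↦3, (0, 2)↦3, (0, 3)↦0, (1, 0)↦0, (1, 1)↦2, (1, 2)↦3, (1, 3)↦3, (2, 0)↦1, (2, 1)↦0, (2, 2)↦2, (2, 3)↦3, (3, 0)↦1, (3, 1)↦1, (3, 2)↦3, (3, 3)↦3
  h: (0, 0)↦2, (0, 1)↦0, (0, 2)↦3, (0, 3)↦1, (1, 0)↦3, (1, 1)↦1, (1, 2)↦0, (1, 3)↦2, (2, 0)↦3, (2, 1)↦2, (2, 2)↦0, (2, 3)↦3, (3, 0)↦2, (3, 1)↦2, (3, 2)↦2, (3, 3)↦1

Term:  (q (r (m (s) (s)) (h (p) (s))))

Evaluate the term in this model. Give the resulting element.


value = 2

  s = 2
  s = 2
  (m (s) (s)) = m(2, 2) = 0
  p = 1
  s = 2
  (h (p) (s)) = h(1, 2) = 0
  (r (m (s) (s)) (h (p) (s))) = r(0, 0) = 0
  (q (r (m (s) (s)) (h (p) (s)))) = q(0,) = 2


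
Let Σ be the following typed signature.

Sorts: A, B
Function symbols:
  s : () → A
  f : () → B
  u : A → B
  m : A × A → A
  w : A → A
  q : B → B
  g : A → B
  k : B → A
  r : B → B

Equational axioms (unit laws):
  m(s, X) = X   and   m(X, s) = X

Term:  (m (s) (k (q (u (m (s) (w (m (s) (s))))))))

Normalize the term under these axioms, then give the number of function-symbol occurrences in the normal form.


1. (m (s) (k (q (u (m (s) (w (m (s) (s))))))))  →  (k (q (u (m (s) (w (m (s) (s)))))))
2. (k (q (u (m (s) (w (m (s) (s)))))))  →  (k (q (u (w (m (s) (s))))))
3. (k (q (u (w (m (s) (s))))))  →  (k (q (u (w (s)))))
normal form: (k (q (u (w (s)))))

size = 5


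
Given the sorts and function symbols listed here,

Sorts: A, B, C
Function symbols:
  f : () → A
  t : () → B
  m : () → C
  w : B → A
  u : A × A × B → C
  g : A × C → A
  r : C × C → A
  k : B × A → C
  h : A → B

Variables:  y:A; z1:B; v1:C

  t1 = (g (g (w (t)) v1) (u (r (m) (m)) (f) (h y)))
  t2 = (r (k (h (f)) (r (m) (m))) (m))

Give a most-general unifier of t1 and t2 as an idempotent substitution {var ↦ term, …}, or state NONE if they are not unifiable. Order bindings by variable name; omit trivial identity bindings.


head clash or occurs-check failure — not unifiable

NONE (not unifiable)


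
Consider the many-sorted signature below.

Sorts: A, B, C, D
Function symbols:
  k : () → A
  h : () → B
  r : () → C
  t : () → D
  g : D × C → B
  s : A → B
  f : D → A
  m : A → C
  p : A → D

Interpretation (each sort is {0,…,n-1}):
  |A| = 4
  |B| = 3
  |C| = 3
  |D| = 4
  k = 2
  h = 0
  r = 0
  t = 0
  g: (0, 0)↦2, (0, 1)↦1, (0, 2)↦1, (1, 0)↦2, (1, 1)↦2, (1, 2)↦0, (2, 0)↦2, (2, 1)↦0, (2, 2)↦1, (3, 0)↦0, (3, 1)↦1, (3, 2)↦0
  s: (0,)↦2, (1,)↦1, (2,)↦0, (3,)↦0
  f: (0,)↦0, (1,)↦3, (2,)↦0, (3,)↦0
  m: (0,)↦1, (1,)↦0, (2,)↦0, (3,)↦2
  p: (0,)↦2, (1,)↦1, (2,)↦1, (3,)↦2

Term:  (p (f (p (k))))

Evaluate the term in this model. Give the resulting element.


  k = 2
  (p (k)) = p(2,) = 1
  (f (p (k))) = f(1,) = 3
  (p (f (p (k)))) = p(3,) = 2

value = 2


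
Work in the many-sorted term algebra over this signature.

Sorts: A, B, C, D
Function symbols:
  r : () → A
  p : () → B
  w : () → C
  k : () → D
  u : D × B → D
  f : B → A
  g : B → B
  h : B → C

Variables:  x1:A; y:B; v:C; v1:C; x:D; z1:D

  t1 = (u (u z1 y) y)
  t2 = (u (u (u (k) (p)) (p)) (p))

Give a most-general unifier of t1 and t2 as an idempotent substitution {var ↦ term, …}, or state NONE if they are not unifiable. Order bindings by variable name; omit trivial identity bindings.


{y ↦ (p), z1 ↦ (u (k) (p))}


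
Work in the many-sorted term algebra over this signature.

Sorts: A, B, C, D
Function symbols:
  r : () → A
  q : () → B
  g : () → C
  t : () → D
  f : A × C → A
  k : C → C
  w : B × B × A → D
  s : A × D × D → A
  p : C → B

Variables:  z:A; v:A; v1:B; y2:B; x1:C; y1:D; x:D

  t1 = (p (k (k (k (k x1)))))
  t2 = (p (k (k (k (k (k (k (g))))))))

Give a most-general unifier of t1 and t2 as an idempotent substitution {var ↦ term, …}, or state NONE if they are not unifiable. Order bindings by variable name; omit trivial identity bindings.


{x1 ↦ (k (k (g)))}


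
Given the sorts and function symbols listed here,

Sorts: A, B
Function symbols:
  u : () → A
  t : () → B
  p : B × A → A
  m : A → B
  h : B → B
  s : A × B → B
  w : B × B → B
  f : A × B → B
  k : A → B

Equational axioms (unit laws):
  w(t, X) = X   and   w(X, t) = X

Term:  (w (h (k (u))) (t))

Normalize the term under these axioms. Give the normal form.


normal form = (h (k (u)))

1. (w (h (k (u))) (t))  →  (h (k (u)))


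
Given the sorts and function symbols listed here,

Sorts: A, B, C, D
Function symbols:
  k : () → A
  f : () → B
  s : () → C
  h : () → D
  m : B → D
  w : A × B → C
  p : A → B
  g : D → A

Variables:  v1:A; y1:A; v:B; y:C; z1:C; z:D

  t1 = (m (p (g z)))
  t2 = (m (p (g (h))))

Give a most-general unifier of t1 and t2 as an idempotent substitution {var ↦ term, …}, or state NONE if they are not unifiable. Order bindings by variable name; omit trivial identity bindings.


{z ↦ (h)}


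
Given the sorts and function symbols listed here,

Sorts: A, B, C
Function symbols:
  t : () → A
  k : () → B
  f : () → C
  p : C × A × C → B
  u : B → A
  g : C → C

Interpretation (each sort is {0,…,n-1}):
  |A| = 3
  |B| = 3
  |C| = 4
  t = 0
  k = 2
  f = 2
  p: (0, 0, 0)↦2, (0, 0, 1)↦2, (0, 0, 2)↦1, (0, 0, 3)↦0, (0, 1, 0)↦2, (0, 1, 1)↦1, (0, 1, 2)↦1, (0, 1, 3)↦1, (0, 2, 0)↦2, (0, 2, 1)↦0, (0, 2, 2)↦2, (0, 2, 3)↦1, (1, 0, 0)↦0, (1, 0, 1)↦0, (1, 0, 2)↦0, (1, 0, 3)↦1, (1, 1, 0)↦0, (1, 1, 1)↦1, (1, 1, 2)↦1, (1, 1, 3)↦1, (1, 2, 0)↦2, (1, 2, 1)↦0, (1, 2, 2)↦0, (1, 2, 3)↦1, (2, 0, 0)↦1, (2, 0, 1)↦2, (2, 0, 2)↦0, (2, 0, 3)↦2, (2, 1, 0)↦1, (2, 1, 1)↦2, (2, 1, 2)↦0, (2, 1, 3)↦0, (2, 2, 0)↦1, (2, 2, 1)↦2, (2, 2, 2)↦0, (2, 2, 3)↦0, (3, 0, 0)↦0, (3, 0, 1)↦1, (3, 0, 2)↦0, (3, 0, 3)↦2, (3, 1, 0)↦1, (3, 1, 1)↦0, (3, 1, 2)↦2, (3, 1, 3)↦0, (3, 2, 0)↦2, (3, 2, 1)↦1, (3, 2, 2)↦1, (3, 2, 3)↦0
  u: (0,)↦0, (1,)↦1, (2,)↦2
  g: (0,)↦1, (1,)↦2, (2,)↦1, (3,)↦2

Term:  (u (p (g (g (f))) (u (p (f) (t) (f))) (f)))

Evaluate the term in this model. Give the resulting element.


  f = 2
  (g (f)) = g(2,) = 1
  (g (g (f))) = g(1,) = 2
  f = 2
  t = 0
  f = 2
  (p (f) (t) (f)) = p(2, 0, 2) = 0
  (u (p (f) (t) (f))) = u(0,) = 0
  f = 2
  (p (g (g (f))) (u (p (f) (t) (f))) (f)) = p(2, 0, 2) = 0
  (u (p (g (g (f))) (u (p (f) (t) (f))) (f))) = u(0,) = 0

value = 0


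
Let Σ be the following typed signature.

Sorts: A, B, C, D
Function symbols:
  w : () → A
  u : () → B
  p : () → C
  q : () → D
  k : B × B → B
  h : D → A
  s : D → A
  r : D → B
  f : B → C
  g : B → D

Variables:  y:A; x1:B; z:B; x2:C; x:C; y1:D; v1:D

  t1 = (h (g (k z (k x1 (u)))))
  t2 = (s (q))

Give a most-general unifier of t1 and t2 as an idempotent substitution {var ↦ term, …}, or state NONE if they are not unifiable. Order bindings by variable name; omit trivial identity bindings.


NONE (not unifiable)

head clash or occurs-check failure — not unifiable


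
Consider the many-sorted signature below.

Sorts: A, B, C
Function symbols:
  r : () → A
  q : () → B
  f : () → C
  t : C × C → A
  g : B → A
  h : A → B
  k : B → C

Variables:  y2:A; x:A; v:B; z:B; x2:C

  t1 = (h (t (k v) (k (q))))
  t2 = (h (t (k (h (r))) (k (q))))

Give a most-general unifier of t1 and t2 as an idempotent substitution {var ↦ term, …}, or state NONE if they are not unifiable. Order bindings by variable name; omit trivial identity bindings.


{v ↦ (h (r))}


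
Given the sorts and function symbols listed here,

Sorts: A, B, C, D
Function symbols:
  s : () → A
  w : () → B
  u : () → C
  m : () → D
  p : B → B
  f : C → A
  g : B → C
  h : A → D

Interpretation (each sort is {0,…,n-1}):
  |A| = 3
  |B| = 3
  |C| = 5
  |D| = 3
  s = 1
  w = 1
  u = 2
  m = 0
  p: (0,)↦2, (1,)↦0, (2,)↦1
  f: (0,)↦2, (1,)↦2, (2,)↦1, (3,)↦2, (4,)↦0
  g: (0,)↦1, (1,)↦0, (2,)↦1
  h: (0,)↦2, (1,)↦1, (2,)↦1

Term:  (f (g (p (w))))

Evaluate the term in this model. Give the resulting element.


value = 2

  w = 1
  (p (w)) = p(1,) = 0
  (g (p (w))) = g(0,) = 1
  (f (g (p (w)))) = f(1,) = 2


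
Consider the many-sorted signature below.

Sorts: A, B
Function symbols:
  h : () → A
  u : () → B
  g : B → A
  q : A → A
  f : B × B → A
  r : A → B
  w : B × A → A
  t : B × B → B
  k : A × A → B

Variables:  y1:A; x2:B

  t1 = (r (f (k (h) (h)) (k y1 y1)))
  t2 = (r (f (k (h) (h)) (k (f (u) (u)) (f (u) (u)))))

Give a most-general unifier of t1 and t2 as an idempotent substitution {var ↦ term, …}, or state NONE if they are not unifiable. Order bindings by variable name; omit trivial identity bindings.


{y1 ↦ (f (u) (u))}


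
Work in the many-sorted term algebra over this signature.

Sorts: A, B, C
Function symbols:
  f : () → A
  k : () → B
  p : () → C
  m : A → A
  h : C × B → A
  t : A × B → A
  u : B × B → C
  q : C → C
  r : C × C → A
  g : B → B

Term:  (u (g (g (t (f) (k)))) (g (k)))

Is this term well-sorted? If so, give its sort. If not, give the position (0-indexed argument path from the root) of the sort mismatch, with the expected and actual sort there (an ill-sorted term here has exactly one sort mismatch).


ill-sorted at position [0, 0, 0]: expected B, got A

        (f) : A
        (k) : B
      (t (f) (k)) : A
    (g (t (f) (k))) : ✗ arg 0 at [0, 0, 0] has sort A, expected B
    (k) : B
  (g (k)) : B


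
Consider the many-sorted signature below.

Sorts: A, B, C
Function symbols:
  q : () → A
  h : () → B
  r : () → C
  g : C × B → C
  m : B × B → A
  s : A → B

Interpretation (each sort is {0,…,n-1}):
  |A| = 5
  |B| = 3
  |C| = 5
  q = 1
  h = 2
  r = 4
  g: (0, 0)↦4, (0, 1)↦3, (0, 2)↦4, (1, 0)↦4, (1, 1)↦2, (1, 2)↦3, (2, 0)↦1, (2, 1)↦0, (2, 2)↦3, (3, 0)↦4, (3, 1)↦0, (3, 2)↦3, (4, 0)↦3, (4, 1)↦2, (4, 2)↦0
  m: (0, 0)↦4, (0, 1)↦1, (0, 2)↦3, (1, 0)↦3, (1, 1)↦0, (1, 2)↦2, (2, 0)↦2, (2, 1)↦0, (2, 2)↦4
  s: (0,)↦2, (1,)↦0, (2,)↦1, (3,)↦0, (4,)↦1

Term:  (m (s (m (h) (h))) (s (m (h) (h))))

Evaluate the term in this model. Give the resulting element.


value = 0

  h = 2
  h = 2
  (m (h) (h)) = m(2, 2) = 4
  (s (m (h) (h))) = s(4,) = 1
  h = 2
  h = 2
  (m (h) (h)) = m(2, 2) = 4
  (s (m (h) (h))) = s(4,) = 1
  (m (s (m (h) (h))) (s (m (h) (h)))) = m(1, 1) = 0


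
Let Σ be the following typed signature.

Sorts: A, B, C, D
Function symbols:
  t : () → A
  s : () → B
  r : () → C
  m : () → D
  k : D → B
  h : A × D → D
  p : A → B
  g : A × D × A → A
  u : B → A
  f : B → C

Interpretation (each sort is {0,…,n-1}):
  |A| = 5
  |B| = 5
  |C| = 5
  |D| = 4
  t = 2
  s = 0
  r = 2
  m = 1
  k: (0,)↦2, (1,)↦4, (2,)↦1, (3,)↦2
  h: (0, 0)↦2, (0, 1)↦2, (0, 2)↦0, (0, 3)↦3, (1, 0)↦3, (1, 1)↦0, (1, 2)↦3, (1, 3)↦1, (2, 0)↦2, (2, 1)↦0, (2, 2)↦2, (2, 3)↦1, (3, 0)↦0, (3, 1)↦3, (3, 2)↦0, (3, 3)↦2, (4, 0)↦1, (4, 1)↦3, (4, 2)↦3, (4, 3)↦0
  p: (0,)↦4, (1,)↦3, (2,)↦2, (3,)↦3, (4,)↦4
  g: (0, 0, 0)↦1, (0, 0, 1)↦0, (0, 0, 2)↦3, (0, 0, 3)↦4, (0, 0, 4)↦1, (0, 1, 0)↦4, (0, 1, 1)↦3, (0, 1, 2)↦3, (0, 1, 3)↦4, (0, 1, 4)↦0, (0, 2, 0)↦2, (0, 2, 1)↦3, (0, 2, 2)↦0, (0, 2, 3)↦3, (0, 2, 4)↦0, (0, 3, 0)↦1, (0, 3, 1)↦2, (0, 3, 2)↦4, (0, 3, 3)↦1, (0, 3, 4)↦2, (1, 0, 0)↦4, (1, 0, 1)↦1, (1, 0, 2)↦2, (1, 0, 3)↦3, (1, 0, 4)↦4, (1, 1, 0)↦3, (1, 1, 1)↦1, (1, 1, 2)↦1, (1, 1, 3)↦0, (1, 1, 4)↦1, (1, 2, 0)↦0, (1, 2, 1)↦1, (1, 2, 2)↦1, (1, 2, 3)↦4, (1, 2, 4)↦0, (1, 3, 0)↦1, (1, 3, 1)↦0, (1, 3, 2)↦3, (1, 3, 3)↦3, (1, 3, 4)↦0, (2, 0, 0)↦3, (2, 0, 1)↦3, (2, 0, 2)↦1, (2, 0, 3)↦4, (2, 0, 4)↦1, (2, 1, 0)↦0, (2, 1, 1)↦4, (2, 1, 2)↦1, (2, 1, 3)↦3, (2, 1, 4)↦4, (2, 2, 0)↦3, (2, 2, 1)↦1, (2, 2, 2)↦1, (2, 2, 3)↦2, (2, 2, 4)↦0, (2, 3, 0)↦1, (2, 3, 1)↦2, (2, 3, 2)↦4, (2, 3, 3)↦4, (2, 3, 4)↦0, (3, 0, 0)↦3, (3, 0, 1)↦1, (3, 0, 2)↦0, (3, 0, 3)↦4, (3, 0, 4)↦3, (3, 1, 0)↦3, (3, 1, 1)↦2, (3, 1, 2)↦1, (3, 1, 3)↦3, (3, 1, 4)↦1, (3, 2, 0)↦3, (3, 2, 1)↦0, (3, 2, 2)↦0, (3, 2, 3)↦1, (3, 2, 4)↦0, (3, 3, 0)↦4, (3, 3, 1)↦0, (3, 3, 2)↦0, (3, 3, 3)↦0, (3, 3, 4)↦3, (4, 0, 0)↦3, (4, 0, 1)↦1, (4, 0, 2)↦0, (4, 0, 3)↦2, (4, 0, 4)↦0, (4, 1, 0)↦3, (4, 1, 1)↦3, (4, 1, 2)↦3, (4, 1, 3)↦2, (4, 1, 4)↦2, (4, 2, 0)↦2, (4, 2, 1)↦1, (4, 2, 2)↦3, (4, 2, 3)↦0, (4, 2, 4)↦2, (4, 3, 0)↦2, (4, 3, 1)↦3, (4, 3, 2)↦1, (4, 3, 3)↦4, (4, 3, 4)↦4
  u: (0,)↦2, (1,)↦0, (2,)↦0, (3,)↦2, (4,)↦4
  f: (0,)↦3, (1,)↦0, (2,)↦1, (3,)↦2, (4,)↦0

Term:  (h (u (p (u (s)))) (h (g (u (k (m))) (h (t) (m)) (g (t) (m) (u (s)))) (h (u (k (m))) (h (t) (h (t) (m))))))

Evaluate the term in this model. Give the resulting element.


  s = 0
  (u (s)) = u(0,) = 2
  (p (u (s))) = p(2,) = 2
  (u (p (u (s)))) = u(2,) = 0
  m = 1
  (k (m)) = k(1,) = 4
  (u (k (m))) = u(4,) = 4
  t = 2
  m = 1
  (h (t) (m)) = h(2, 1) = 0
  t = 2
  m = 1
  s = 0
  (u (s)) = u(0,) = 2
  (g (t) (m) (u (s))) = g(2, 1, 2) = 1
  (g (u (k (m))) (h (t) (m)) (g (t) (m) (u (s)))) = g(4, 0, 1) = 1
  m = 1
  (k (m)) = k(1,) = 4
  (u (k (m))) = u(4,) = 4
  t = 2
  t = 2
  m = 1
  (h (t) (m)) = h(2, 1) = 0
  (h (t) (h (t) (m))) = h(2, 0) = 2
  (h (u (k (m))) (h (t) (h (t) (m)))) = h(4, 2) = 3
  (h (g (u (k (m))) (h (t) (m)) (g (t) (m) (u (s)))) (h (u (k (m))) (h (t) (h (t) (m))))) = h(1, 3) = 1
  (h (u (p (u (s)))) (h (g (u (k (m))) (h (t) (m)) (g (t) (m) (u (s)))) (h (u (k (m))) (h (t) (h (t) (m)))))) = h(0, 1) = 2

value = 2
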